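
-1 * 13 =-13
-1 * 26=-26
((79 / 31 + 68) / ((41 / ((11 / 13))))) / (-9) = -2673 / 16523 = -0.16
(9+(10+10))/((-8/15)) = -435/8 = -54.38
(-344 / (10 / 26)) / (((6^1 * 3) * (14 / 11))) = -12298 / 315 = -39.04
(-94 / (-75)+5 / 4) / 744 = 751 / 223200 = 0.00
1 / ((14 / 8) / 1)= 4 / 7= 0.57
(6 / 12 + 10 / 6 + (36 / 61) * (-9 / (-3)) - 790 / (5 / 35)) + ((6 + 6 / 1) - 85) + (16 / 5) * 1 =-10240429 / 1830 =-5595.86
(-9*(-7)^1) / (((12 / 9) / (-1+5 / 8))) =-567 / 32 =-17.72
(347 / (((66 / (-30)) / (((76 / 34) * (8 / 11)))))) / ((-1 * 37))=527440 / 76109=6.93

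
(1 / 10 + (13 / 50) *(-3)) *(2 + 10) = -8.16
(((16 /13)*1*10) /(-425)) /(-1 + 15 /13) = -16 /85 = -0.19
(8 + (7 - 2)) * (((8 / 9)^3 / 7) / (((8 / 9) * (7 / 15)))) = 3.14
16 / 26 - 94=-1214 / 13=-93.38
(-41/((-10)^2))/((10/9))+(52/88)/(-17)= -75503/187000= -0.40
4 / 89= 0.04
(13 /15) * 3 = 13 /5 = 2.60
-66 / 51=-22 / 17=-1.29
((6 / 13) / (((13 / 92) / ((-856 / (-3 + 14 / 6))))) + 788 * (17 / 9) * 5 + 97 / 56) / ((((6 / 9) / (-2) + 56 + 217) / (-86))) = -42624409147 / 11612328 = -3670.62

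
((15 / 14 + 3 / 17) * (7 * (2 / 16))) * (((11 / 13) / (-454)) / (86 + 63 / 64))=-0.00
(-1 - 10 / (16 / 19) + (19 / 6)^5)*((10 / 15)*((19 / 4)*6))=45143677 / 7776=5805.51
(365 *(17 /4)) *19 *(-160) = -4715800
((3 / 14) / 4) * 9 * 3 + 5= 361 / 56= 6.45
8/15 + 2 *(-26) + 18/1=-33.47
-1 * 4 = -4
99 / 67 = 1.48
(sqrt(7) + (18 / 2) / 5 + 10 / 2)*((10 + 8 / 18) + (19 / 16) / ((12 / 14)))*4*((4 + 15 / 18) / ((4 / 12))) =98803*sqrt(7) / 144 + 1679651 / 360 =6481.03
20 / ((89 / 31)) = 620 / 89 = 6.97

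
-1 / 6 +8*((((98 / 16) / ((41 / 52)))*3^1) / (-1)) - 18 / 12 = -23137 / 123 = -188.11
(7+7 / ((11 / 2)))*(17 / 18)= 1547 / 198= 7.81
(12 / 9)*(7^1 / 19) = 0.49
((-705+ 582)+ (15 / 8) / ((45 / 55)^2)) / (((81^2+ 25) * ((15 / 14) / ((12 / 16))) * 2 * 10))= -181741 / 284515200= -0.00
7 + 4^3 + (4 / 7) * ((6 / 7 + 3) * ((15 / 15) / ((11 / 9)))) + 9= 44092 / 539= 81.80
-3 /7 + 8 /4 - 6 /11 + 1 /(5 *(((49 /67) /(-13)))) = -6816 /2695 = -2.53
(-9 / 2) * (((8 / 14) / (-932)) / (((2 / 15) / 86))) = 5805 / 3262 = 1.78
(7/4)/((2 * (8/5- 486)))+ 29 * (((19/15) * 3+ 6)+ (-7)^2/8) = 6391633/13840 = 461.82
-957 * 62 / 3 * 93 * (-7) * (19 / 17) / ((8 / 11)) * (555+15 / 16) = 11968110876645 / 1088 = 11000101908.68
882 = 882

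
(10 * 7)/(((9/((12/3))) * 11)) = 2.83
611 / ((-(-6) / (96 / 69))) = 9776 / 69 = 141.68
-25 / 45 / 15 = -1 / 27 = -0.04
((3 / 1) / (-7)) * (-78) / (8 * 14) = 117 / 392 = 0.30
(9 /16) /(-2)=-9 /32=-0.28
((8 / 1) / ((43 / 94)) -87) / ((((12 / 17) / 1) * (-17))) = 2989 / 516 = 5.79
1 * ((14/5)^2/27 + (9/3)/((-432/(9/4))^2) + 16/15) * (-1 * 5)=-3752161/552960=-6.79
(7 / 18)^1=7 / 18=0.39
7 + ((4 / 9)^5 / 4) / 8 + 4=649571 / 59049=11.00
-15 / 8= -1.88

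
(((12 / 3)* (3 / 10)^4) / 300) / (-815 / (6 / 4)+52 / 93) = -837 / 4206500000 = -0.00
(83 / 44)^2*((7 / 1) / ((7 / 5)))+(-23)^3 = -23520867 / 1936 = -12149.21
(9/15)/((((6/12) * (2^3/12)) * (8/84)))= 189/10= 18.90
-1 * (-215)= 215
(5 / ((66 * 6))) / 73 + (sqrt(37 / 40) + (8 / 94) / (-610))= 13859 / 414396180 + sqrt(370) / 20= 0.96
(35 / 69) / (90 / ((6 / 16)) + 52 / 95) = 3325 / 1576788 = 0.00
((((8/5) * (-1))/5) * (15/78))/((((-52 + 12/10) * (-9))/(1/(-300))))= 1/2228850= 0.00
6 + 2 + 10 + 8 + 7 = 33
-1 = -1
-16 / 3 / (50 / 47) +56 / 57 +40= 51256 / 1425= 35.97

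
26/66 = 13/33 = 0.39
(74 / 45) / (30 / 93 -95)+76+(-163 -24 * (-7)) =10695781 / 132075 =80.98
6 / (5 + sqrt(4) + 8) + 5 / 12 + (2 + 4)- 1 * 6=49 / 60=0.82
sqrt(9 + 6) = sqrt(15) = 3.87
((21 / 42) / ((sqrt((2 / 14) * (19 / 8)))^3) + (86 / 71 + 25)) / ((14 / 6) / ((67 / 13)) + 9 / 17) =47838 * sqrt(266) / 302879 + 6359037 / 238276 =29.26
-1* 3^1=-3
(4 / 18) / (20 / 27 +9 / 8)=48 / 403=0.12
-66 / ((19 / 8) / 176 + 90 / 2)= -92928 / 63379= -1.47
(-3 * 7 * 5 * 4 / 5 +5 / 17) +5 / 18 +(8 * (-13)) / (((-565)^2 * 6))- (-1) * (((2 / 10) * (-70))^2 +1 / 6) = 112.74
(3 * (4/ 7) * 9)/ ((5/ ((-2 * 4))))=-864/ 35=-24.69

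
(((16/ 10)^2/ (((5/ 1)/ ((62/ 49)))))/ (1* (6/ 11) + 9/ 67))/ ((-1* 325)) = -2924416/ 997303125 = -0.00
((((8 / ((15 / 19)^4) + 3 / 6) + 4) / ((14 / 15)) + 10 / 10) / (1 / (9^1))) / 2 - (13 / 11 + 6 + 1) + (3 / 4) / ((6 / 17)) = 13794373 / 115500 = 119.43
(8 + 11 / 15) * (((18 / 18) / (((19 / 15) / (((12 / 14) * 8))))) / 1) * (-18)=-113184 / 133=-851.01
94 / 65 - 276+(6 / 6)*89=-12061 / 65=-185.55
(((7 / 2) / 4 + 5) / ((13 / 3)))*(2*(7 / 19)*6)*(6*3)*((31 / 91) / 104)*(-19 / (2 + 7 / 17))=-2006289 / 720616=-2.78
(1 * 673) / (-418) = -673 / 418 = -1.61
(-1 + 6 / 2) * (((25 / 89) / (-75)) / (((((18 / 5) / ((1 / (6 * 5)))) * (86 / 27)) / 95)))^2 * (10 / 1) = 45125 / 2109013776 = 0.00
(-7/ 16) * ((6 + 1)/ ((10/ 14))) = -343/ 80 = -4.29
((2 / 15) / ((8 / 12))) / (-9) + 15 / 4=671 / 180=3.73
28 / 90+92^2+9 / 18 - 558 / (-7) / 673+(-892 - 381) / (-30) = 1803518396 / 211995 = 8507.36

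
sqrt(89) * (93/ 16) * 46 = 2139 * sqrt(89)/ 8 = 2522.41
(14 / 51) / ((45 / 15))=14 / 153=0.09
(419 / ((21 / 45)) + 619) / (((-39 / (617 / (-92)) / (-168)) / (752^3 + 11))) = -18635464633637.55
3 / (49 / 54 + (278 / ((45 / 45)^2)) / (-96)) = -1296 / 859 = -1.51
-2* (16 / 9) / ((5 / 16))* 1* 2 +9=-619 / 45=-13.76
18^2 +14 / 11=3578 / 11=325.27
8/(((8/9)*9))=1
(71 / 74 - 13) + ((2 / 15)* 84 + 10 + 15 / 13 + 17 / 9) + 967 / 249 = 57797149 / 3593070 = 16.09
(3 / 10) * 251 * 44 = 16566 / 5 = 3313.20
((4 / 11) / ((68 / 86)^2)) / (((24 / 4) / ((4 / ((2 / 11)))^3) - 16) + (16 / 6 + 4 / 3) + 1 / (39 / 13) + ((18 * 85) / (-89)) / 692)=-41337064956 / 830888784433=-0.05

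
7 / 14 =1 / 2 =0.50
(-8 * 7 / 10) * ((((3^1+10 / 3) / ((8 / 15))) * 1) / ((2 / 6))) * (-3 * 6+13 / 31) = 217455 / 62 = 3507.34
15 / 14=1.07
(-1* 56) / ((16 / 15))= -105 / 2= -52.50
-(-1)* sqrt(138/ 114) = sqrt(437)/ 19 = 1.10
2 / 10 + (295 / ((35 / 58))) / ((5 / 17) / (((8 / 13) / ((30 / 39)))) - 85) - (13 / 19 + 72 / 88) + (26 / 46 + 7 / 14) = -2328997201 / 387299990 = -6.01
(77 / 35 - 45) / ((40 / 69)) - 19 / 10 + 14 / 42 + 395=95881 / 300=319.60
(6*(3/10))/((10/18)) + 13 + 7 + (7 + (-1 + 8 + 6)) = 1081/25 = 43.24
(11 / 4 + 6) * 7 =245 / 4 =61.25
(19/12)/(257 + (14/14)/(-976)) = 4636/752493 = 0.01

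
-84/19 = -4.42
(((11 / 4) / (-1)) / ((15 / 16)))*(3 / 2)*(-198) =4356 / 5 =871.20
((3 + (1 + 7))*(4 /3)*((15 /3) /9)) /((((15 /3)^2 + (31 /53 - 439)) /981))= -19.33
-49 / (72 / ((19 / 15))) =-931 / 1080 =-0.86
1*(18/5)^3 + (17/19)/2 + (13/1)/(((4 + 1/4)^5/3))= 317869921037/6744320750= 47.13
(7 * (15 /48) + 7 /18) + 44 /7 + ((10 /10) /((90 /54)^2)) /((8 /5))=45799 /5040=9.09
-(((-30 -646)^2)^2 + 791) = -208827065367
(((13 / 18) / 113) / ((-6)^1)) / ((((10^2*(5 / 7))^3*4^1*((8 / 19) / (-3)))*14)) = 12103 / 32544000000000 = 0.00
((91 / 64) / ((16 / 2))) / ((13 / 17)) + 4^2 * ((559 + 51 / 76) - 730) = -26509099 / 9728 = -2725.03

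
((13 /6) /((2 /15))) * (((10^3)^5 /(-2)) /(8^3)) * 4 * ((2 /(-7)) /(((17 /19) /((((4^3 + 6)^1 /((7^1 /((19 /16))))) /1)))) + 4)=-1571044921875000 /119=-13202058167016.81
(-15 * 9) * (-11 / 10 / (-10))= -297 / 20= -14.85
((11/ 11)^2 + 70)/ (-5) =-71/ 5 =-14.20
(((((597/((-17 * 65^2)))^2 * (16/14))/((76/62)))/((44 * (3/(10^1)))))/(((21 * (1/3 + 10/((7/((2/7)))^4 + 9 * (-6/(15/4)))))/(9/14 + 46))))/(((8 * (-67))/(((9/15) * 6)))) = -623852268845265333/2856929985544403451182500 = -0.00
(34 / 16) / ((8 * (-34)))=-1 / 128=-0.01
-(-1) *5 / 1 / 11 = 0.45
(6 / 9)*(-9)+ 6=0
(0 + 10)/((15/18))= 12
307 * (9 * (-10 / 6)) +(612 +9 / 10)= -39921 / 10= -3992.10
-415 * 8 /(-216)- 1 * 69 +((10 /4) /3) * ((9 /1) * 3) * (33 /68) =-156833 /3672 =-42.71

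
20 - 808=-788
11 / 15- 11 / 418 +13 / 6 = 273 / 95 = 2.87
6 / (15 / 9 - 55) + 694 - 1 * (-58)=60151 / 80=751.89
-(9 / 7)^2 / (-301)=81 / 14749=0.01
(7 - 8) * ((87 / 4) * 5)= -435 / 4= -108.75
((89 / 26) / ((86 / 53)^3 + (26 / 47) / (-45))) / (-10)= -5604772419 / 69752157176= -0.08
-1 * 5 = -5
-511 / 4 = -127.75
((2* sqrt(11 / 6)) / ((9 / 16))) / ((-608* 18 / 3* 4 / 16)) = -sqrt(66) / 1539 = -0.01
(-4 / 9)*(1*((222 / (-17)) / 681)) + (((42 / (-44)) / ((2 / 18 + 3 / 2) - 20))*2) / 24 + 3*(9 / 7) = 3.87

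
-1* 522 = -522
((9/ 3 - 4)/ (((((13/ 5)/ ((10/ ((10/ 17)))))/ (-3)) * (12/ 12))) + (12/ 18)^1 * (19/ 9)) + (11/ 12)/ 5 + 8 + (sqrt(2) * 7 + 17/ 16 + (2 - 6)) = 7 * sqrt(2) + 737623/ 28080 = 36.17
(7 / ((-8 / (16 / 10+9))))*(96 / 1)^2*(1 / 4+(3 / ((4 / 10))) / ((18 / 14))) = -2599968 / 5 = -519993.60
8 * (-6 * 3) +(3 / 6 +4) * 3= -261 / 2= -130.50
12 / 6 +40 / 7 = 54 / 7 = 7.71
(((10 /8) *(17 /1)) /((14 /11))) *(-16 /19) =-14.06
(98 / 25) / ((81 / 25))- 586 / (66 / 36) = -318.43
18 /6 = 3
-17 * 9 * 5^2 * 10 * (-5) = 191250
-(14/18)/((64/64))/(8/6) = -7/12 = -0.58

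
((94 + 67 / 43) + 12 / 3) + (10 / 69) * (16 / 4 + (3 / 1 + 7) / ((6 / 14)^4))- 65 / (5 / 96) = -11545129 / 10449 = -1104.90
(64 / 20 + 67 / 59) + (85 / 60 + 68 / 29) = 831247 / 102660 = 8.10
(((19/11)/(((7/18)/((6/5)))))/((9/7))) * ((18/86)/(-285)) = -36/11825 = -0.00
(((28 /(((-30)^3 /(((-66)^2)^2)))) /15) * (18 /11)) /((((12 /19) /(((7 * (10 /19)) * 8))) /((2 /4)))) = -6261024 /125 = -50088.19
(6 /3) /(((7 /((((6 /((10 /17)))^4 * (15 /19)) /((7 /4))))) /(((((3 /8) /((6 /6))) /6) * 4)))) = 348.80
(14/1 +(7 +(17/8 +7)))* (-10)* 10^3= -301250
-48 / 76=-12 / 19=-0.63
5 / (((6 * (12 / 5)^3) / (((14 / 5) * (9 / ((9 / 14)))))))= 6125 / 2592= 2.36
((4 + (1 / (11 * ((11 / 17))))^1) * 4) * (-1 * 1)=-2004 / 121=-16.56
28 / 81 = 0.35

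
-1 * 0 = 0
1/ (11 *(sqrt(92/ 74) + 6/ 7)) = -777/ 5071 + 49 *sqrt(1702)/ 10142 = 0.05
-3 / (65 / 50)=-30 / 13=-2.31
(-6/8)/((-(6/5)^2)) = 25/48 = 0.52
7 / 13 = 0.54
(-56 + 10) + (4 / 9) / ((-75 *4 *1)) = -31051 / 675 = -46.00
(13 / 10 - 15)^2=18769 / 100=187.69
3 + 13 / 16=61 / 16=3.81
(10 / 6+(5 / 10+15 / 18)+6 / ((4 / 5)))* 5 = 105 / 2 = 52.50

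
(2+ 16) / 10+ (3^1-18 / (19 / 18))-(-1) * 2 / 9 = -10286 / 855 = -12.03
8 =8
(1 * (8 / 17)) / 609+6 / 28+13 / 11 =318161 / 227766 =1.40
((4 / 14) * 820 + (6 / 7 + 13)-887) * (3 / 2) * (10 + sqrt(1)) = -73788 / 7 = -10541.14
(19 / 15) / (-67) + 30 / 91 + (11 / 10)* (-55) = -11009213 / 182910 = -60.19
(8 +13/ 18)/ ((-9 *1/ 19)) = -2983/ 162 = -18.41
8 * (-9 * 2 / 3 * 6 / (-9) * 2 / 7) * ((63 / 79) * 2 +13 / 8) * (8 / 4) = 58.88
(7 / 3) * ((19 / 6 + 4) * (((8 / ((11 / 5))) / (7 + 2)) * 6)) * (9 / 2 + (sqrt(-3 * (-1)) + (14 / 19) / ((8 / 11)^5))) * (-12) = -3804924445 / 963072 - 48160 * sqrt(3) / 99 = -4793.40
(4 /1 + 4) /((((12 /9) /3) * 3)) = 6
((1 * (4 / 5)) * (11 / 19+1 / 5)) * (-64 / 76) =-4736 / 9025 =-0.52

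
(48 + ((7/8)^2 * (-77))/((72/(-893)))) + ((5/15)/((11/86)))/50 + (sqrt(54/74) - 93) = 3 * sqrt(111)/37 + 869596523/1267200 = 687.09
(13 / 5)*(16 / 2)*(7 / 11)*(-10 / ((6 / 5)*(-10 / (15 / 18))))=9.19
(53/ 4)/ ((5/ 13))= 689/ 20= 34.45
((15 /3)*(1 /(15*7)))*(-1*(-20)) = 20 /21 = 0.95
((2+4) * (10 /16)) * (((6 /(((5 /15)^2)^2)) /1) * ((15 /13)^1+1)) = 3925.38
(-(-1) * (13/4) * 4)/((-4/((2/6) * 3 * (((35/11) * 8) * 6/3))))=-1820/11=-165.45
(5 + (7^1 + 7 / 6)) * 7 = 553 / 6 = 92.17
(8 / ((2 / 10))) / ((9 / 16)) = 640 / 9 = 71.11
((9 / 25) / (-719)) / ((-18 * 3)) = 1 / 107850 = 0.00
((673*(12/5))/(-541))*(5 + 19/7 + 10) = -1001424/18935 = -52.89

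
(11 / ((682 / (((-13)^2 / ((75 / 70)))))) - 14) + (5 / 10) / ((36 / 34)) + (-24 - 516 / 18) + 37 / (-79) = -64.12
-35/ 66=-0.53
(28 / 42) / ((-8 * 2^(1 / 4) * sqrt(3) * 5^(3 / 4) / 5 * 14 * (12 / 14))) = -2^(3 / 4) * sqrt(3) * 5^(1 / 4) / 864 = -0.01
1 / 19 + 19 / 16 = 377 / 304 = 1.24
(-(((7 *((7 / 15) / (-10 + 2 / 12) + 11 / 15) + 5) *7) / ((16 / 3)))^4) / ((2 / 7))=-5946314683426545127 / 62040888320000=-95845.09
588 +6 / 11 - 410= 1964 / 11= 178.55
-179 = -179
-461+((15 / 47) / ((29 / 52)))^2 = -855823109 / 1857769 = -460.67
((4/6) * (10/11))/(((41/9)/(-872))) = -52320/451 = -116.01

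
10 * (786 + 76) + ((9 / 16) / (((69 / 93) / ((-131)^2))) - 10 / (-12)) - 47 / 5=119353897 / 5520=21622.08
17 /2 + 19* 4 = 169 /2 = 84.50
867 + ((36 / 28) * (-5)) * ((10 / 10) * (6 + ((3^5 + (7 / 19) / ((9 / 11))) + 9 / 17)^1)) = -239024 / 323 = -740.01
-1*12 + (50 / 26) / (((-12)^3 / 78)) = -3481 / 288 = -12.09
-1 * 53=-53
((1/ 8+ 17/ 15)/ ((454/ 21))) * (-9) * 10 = -9513/ 1816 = -5.24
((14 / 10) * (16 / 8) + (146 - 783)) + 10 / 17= -53857 / 85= -633.61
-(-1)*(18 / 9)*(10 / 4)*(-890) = -4450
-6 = -6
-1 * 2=-2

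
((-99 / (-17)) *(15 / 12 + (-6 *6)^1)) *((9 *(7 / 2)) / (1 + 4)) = -866943 / 680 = -1274.92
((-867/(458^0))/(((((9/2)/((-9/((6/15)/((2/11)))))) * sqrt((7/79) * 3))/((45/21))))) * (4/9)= 57800 * sqrt(1659)/1617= 1455.93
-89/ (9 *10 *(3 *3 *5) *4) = -89/ 16200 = -0.01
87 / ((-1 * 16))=-87 / 16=-5.44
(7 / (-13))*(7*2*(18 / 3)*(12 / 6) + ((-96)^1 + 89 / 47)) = -24311 / 611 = -39.79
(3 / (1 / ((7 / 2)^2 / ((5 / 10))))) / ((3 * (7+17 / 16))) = 392 / 129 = 3.04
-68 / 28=-17 / 7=-2.43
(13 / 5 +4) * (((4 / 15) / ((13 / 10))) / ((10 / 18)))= 792 / 325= 2.44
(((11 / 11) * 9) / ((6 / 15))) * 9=202.50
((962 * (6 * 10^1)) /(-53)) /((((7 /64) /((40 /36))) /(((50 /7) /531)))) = -615680000 /4137021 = -148.82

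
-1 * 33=-33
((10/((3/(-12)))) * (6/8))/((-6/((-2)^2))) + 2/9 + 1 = 191/9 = 21.22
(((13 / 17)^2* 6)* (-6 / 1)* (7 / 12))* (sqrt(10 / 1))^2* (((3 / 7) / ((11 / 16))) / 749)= -243360 / 2381071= -0.10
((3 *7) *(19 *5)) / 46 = 1995 / 46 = 43.37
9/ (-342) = -1/ 38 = -0.03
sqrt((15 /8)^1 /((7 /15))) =15 * sqrt(14) /28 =2.00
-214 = -214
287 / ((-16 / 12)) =-861 / 4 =-215.25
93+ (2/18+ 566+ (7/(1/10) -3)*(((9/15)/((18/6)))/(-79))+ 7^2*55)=11923262/3555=3353.94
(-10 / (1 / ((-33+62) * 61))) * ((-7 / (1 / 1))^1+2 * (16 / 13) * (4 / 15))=4376506 / 39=112218.10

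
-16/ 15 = -1.07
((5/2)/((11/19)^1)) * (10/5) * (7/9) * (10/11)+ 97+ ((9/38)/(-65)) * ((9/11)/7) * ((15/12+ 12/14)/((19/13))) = 79446486359/770532840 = 103.11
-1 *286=-286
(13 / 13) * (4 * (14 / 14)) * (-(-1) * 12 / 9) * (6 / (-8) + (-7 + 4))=-20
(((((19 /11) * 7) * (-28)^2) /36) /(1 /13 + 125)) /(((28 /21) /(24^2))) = 2711072 /2981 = 909.45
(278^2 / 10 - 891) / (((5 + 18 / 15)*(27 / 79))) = 2700773 / 837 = 3226.73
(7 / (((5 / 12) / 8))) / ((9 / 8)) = 119.47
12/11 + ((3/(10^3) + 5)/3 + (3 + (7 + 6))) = 18.76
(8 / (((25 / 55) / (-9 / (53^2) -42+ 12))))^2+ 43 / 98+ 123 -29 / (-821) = 4427571582495646407 / 15871308007450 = 278967.03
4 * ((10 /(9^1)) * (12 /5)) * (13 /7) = 416 /21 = 19.81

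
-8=-8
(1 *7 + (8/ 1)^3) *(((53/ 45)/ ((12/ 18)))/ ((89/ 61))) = 559309/ 890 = 628.44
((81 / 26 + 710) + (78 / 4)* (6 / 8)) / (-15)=-15137 / 312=-48.52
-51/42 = -17/14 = -1.21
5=5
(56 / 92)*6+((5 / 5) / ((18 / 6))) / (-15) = 3757 / 1035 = 3.63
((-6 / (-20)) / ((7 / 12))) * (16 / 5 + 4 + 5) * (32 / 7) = 35136 / 1225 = 28.68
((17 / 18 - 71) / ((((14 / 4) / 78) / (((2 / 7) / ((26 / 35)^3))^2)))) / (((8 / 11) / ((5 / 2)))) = -28592265625 / 10967424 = -2607.02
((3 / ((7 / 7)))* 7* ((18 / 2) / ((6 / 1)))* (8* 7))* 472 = 832608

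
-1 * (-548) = 548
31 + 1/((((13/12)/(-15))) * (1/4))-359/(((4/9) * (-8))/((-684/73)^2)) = 8840.10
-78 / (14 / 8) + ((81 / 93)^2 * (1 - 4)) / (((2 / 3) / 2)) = -345759 / 6727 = -51.40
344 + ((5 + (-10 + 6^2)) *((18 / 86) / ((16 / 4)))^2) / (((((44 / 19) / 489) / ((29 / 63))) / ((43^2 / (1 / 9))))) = 678256561 / 4928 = 137633.23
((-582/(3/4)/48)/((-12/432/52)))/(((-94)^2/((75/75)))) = 7566/2209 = 3.43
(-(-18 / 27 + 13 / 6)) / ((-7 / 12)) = 18 / 7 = 2.57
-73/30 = -2.43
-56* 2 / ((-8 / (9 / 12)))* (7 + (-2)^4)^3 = 255507 / 2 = 127753.50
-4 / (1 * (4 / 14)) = -14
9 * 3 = 27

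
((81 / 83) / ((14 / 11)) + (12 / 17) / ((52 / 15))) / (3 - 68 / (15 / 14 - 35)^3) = 26707338421875 / 82613772730034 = 0.32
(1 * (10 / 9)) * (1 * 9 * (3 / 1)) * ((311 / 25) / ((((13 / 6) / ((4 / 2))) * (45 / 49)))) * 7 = 853384 / 325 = 2625.80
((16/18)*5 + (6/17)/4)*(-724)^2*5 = 1817580280/153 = 11879609.67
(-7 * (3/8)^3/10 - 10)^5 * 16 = -358385832661851514975949/219902325555200000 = -1629750.08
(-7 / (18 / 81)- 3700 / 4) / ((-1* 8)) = 1913 / 16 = 119.56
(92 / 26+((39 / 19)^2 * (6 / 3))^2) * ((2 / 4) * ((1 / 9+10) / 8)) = 442027943 / 9383112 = 47.11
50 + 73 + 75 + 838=1036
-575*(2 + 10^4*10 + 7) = -57505175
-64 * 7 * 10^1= -4480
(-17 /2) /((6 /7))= -119 /12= -9.92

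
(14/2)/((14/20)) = 10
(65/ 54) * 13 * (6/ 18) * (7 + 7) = 5915/ 81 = 73.02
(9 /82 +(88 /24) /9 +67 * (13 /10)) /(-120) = -484961 /664200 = -0.73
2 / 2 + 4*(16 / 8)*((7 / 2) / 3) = 31 / 3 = 10.33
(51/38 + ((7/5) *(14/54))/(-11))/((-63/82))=-3028793/1777545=-1.70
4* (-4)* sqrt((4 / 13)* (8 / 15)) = -64* sqrt(390) / 195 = -6.48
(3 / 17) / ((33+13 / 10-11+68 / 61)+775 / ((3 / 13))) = 5490 / 105237293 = 0.00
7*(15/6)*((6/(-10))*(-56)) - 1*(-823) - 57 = 1354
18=18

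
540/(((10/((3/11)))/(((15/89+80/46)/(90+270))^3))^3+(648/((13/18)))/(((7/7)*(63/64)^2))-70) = 0.00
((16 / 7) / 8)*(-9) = -2.57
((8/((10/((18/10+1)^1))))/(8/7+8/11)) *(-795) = -28567/30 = -952.23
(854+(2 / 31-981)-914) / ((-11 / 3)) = 96807 / 341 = 283.89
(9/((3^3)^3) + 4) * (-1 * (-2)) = 17498/2187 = 8.00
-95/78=-1.22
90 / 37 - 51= -1797 / 37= -48.57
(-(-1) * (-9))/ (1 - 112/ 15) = 135/ 97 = 1.39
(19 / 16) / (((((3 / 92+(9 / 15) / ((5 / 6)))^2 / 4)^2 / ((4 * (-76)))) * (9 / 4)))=-646544646400000000 / 80803613180889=-8001.43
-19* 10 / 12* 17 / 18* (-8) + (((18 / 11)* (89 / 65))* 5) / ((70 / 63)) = 129.71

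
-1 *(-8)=8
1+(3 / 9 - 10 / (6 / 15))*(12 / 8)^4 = -991 / 8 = -123.88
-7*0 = 0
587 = 587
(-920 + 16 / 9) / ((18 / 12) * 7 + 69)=-16528 / 1431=-11.55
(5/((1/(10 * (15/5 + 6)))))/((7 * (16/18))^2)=18225/1568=11.62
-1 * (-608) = 608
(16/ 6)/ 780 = 2/ 585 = 0.00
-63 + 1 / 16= -1007 / 16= -62.94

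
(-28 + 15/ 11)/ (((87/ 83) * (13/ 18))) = -35.19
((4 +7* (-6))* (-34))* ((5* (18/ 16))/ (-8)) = -908.44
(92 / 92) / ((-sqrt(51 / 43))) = -sqrt(2193) / 51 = -0.92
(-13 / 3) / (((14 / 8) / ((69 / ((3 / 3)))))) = -1196 / 7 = -170.86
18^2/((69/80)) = 8640/23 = 375.65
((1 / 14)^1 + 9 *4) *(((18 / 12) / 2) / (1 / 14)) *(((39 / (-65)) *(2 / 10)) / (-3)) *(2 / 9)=101 / 30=3.37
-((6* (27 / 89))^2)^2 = -688747536 / 62742241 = -10.98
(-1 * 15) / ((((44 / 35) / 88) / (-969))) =1017450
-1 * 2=-2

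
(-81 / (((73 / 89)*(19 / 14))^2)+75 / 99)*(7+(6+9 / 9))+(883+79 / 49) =-62027990056 / 3110734473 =-19.94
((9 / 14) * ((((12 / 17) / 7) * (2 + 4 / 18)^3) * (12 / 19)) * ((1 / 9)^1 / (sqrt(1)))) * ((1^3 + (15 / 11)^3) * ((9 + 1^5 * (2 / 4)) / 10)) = 15059200 / 89806563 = 0.17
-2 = -2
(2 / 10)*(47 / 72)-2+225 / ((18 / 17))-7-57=52787 / 360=146.63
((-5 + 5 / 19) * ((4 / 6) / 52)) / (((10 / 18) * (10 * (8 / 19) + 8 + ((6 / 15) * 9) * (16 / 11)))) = -1485 / 237016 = -0.01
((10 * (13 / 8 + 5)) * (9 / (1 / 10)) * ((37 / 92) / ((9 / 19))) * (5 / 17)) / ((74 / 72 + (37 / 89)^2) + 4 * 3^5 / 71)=23573392052625 / 235756783666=99.99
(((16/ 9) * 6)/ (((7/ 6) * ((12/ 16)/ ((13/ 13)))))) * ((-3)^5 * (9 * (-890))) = 23727908.57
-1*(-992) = 992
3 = 3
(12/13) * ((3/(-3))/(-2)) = 6/13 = 0.46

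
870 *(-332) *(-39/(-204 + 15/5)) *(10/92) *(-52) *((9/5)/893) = 878651280/1376113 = 638.50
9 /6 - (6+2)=-13 /2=-6.50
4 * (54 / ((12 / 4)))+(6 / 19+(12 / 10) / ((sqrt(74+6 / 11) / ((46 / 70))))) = 69 * sqrt(2255) / 35875+1374 / 19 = 72.41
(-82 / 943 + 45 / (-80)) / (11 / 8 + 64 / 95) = -22705 / 71622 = -0.32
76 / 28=2.71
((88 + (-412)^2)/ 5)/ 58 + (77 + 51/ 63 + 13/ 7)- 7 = 286358/ 435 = 658.29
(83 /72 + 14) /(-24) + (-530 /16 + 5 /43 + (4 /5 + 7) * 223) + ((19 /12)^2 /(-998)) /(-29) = 9170619355423 /5376265920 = 1705.76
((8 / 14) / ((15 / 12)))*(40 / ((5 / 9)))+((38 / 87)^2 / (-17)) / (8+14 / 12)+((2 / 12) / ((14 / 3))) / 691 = 1502221256509 / 45642028740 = 32.91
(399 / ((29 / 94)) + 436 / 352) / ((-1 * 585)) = -3303689 / 1492920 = -2.21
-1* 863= -863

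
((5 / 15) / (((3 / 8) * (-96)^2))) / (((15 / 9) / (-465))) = -31 / 1152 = -0.03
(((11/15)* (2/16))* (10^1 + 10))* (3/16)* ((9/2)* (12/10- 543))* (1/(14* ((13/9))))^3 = -27930177/275591680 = -0.10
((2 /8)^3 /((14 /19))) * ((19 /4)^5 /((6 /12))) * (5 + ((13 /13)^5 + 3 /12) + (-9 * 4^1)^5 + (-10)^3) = -11378925089861199 /1835008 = -6201022060.86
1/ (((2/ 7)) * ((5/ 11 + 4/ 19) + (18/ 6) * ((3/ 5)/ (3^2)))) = 7315/ 1808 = 4.05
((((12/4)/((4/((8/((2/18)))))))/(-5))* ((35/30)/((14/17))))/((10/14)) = -1071/50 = -21.42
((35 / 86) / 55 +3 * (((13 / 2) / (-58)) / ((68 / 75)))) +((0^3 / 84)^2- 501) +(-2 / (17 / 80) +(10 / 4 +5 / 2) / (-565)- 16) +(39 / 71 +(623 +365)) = 13822483996005 / 29934005552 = 461.77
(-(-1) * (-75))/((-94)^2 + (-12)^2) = -15/1796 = -0.01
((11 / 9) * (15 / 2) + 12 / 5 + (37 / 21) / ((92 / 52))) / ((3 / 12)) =121354 / 2415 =50.25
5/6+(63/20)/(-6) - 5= -563/120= -4.69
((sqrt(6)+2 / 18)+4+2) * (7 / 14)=4.28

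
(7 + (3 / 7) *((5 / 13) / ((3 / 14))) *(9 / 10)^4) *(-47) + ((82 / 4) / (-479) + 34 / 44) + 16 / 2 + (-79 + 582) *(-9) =-333648243723 / 68497000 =-4870.99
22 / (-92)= -0.24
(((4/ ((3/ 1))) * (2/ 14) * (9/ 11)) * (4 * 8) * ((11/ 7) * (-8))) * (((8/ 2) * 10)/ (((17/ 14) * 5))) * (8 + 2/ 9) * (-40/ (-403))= -48496640/ 143871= -337.08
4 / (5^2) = 4 / 25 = 0.16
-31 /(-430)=31 /430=0.07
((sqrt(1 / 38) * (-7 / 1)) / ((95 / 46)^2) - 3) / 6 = -1 / 2 - 3703 * sqrt(38) / 514425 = -0.54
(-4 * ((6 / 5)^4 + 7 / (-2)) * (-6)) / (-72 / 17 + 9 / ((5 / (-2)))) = 4.37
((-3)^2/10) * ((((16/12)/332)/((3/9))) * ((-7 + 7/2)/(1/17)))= -1071/1660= -0.65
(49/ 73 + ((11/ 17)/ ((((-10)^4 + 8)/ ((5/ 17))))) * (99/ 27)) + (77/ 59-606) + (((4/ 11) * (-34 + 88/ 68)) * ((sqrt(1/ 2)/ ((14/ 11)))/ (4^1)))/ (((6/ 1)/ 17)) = -608.70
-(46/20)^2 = -529/100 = -5.29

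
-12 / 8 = -3 / 2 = -1.50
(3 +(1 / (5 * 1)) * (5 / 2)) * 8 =28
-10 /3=-3.33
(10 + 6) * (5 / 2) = 40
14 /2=7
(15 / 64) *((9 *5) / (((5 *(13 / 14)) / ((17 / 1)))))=16065 / 416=38.62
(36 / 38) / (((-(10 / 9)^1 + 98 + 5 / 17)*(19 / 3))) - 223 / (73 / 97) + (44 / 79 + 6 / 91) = -832947970542971 / 2816957580073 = -295.69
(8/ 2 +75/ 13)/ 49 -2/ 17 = 885/ 10829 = 0.08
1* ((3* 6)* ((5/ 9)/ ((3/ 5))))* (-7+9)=100/ 3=33.33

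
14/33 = 0.42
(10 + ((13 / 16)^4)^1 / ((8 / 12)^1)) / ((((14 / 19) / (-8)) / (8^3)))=-26531657 / 448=-59222.45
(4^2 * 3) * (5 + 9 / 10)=1416 / 5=283.20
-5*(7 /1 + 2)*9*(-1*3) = 1215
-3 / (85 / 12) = -36 / 85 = -0.42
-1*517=-517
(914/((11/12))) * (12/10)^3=2369088/1375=1722.97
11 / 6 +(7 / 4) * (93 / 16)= 12.01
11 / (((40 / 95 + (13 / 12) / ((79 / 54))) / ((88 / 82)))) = 132088 / 12997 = 10.16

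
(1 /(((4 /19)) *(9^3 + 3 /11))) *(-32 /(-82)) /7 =418 /1151157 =0.00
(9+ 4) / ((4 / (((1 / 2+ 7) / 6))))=4.06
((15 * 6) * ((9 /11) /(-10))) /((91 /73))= -5913 /1001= -5.91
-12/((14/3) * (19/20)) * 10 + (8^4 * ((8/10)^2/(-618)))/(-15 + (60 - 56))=-26.68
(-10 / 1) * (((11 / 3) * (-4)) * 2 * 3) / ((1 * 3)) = 880 / 3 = 293.33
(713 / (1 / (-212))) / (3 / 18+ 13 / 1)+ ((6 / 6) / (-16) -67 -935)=-12482.27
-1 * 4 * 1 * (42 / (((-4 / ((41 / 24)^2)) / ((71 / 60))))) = 835457 / 5760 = 145.04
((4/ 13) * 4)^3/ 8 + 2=4906/ 2197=2.23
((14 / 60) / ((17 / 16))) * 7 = 392 / 255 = 1.54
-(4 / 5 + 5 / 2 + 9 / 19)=-3.77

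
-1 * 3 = -3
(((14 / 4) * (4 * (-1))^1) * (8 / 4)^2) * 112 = -6272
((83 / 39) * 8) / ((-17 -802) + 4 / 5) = -3320 / 159549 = -0.02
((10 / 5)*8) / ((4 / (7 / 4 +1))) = 11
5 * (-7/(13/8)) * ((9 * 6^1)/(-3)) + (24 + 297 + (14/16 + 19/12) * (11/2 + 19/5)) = 760817/1040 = 731.55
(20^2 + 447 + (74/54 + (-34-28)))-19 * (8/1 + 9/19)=16885/27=625.37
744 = 744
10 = 10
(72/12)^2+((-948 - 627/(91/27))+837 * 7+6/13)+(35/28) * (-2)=4758.93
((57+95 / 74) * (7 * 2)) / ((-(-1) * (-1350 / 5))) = -30191 / 9990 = -3.02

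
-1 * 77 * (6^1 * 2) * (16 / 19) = -778.11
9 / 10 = 0.90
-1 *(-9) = 9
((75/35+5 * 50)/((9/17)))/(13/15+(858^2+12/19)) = 2850475/4405950507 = 0.00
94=94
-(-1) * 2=2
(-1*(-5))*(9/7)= 45/7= 6.43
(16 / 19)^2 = 256 / 361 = 0.71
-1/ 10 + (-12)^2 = 1439/ 10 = 143.90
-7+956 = 949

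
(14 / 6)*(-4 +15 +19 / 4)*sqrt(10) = 147*sqrt(10) / 4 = 116.21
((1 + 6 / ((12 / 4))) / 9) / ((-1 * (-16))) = 1 / 48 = 0.02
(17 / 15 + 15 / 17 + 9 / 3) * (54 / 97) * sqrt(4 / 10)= 1.77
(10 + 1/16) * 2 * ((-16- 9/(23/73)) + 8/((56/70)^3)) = -37275/64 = -582.42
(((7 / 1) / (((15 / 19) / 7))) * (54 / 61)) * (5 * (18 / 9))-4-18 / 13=431438 / 793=544.06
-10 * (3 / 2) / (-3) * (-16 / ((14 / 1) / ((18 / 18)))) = -5.71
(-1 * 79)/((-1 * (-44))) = -1.80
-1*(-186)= 186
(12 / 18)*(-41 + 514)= 946 / 3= 315.33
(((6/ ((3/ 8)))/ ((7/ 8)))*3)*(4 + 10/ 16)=1776/ 7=253.71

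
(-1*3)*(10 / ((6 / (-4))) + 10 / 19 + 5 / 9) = 955 / 57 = 16.75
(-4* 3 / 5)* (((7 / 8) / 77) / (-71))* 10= 3 / 781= 0.00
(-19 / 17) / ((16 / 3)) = -57 / 272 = -0.21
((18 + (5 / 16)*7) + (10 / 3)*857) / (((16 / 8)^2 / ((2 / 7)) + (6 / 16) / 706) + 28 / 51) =828672089 / 4190969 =197.73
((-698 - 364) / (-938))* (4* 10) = 21240 / 469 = 45.29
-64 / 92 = -16 / 23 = -0.70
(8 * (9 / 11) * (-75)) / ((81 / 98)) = -19600 / 33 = -593.94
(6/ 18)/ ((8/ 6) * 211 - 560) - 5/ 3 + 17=38453/ 2508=15.33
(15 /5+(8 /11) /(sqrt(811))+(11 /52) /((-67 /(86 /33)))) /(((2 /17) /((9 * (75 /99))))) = 5100 * sqrt(811) /98131+6644875 /38324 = 174.87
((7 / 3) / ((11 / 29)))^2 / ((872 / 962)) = 19821529 / 474804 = 41.75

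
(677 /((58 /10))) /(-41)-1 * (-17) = 16828 /1189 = 14.15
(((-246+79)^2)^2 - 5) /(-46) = -388898158 /23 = -16908615.57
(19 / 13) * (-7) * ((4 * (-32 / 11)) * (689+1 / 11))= 129041920 / 1573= 82035.55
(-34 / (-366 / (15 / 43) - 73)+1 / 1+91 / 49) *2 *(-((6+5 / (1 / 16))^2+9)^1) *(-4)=6718408400 / 39277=171051.97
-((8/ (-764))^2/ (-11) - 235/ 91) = 94303749/ 36517481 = 2.58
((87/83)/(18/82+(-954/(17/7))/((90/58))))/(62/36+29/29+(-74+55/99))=5457510/93135555707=0.00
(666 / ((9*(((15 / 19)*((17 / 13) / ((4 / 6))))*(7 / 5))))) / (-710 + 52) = -18278 / 352359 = -0.05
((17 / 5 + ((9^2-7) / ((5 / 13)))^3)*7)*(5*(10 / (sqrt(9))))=12463885742 / 15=830925716.13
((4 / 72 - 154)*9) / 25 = -2771 / 50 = -55.42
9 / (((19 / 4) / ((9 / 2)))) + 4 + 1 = 257 / 19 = 13.53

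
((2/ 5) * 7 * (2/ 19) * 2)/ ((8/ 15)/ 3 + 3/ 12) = 288/ 209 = 1.38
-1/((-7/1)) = 1/7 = 0.14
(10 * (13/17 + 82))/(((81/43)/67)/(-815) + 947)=16518285525/18900346054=0.87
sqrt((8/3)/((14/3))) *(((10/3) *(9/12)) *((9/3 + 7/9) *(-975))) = -55250 *sqrt(7)/21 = -6960.85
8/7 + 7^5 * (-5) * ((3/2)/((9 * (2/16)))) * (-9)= 7058948/7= 1008421.14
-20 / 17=-1.18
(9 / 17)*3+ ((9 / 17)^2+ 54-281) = -65063 / 289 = -225.13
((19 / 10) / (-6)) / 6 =-19 / 360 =-0.05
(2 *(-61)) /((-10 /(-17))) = -1037 /5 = -207.40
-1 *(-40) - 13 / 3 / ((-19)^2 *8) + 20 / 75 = 581429 / 14440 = 40.27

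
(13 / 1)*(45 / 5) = 117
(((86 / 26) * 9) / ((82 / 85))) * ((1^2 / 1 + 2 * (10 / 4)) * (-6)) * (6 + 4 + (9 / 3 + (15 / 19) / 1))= -155132820 / 10127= -15318.73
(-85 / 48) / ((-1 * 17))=5 / 48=0.10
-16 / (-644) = 4 / 161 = 0.02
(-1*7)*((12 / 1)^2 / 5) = -201.60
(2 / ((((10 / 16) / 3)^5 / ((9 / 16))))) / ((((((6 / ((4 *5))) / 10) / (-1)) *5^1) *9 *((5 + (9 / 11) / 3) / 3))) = -21897216 / 18125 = -1208.12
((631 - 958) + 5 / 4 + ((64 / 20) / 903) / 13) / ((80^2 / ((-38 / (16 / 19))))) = 27609107081 / 12020736000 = 2.30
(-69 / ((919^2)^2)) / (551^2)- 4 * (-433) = 375070693032899251903 / 216553517917378321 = 1732.00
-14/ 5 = -2.80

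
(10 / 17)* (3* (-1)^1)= -30 / 17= -1.76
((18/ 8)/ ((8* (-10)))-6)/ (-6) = 643/ 640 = 1.00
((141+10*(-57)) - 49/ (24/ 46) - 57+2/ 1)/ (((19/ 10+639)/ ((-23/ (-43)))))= -797525/ 1653522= -0.48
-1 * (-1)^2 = -1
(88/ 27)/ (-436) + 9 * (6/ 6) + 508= 1521509/ 2943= 516.99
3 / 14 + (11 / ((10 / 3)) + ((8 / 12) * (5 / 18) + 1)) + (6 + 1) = 11056 / 945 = 11.70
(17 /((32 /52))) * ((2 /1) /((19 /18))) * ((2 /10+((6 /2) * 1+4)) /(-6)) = -5967 /95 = -62.81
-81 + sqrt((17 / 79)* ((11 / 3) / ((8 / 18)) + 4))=-81 + 7* sqrt(1343) / 158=-79.38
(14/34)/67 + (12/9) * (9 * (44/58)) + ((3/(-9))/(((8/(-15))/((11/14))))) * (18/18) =35517393/3699472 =9.60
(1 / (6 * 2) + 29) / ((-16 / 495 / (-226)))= 6507105 / 32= 203347.03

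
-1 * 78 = -78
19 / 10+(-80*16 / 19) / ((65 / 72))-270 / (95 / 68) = -656987 / 2470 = -265.99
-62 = -62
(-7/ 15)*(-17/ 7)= 17/ 15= 1.13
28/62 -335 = -10371/31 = -334.55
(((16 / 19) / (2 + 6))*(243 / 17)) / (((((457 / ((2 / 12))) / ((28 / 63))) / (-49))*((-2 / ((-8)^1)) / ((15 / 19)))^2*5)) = -0.02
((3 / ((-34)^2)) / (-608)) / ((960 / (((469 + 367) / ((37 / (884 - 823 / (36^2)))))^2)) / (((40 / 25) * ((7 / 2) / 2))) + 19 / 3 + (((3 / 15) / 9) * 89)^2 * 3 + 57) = -0.00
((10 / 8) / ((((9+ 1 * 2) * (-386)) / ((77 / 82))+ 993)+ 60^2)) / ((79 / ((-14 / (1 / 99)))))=-24255 / 78842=-0.31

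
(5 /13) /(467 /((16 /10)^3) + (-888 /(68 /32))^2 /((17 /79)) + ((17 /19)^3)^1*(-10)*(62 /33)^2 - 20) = 93945376673280 /198231092235391928089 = 0.00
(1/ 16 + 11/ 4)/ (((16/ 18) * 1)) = 405/ 128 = 3.16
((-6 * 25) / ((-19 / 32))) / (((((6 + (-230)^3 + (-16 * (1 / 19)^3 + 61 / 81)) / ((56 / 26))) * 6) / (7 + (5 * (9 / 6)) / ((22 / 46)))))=-163422100800 / 966640809766489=-0.00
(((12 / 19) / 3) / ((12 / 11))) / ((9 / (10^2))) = 1100 / 513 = 2.14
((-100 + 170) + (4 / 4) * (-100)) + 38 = 8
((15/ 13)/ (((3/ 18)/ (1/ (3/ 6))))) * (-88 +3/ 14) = -110610/ 91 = -1215.49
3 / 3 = 1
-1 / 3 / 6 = -1 / 18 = -0.06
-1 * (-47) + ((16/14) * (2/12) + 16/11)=11237/231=48.65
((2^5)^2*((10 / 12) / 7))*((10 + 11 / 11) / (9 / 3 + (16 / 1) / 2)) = 2560 / 21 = 121.90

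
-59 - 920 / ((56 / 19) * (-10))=-389 / 14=-27.79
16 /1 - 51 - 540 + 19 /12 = -6881 /12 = -573.42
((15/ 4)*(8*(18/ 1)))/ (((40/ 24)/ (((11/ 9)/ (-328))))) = -99/ 82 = -1.21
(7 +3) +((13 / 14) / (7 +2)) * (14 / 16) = 1453 / 144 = 10.09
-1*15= -15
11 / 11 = 1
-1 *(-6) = 6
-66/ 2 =-33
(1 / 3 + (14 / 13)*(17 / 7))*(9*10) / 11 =24.13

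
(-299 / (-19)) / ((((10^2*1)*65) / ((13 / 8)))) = 299 / 76000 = 0.00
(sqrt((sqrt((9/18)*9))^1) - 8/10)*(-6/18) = -2^(3/4)*sqrt(3)/6+4/15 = -0.22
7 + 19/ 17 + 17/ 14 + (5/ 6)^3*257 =4062743/ 25704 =158.06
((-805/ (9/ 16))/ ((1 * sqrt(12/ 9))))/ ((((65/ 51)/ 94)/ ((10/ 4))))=-5145560 * sqrt(3)/ 39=-228522.34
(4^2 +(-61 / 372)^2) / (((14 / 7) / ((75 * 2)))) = 55446625 / 46128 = 1202.02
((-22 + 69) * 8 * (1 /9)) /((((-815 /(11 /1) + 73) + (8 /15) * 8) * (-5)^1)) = -2.63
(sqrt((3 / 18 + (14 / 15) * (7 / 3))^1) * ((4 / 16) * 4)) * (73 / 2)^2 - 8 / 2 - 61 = -65 + 5329 * sqrt(2110) / 120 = 1974.89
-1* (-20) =20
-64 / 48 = -4 / 3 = -1.33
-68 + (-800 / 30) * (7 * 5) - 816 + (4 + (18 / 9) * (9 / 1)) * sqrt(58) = -5452 / 3 + 22 * sqrt(58) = -1649.79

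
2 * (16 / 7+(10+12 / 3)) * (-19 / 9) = -1444 / 21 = -68.76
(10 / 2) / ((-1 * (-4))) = 5 / 4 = 1.25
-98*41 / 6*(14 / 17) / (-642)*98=1378174 / 16371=84.18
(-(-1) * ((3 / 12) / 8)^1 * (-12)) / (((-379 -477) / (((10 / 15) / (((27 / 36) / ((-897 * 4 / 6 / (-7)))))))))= 299 / 8988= 0.03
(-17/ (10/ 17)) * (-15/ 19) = 867/ 38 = 22.82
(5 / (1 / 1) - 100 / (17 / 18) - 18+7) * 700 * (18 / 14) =-1711800 / 17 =-100694.12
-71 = -71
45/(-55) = -0.82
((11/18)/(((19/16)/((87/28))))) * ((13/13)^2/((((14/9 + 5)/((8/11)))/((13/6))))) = 3016/7847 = 0.38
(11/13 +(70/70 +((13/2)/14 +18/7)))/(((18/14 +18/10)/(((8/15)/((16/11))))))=0.58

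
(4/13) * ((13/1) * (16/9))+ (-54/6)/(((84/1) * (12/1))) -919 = -919193/1008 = -911.90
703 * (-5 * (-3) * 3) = 31635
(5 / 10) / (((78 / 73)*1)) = 73 / 156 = 0.47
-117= -117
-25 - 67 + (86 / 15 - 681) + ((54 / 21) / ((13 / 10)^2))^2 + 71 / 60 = -12826622377 / 16793868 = -763.77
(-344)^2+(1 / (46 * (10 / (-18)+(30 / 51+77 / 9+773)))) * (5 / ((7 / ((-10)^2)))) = 253145203802 / 2139207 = 118336.00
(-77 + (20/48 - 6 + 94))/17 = 137/204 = 0.67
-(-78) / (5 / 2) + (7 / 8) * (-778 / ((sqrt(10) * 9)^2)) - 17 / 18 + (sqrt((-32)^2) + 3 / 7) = 280523 / 4536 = 61.84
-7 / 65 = -0.11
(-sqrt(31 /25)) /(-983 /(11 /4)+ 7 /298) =3278* sqrt(31) /5858295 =0.00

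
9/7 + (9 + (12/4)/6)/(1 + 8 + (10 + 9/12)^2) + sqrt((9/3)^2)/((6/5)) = 107757/27902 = 3.86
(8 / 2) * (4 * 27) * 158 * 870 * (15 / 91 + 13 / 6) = 12599033760 / 91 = 138450920.44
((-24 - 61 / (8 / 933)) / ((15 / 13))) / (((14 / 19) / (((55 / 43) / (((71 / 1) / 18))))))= -2722.51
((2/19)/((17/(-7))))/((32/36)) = -63/1292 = -0.05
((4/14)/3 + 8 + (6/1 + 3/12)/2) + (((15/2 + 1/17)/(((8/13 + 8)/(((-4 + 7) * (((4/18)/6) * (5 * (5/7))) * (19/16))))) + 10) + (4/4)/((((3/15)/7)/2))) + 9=386278751/3838464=100.63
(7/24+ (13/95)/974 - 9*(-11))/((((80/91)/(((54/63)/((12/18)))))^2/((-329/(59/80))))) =-165509752821777/1746966400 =-94741.23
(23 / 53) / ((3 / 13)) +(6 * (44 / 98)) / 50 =376769 / 194775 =1.93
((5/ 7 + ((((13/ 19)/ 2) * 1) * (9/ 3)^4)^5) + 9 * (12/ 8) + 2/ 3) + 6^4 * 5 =27197798535261793/ 1663938528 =16345434.69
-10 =-10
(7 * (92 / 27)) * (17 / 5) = 10948 / 135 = 81.10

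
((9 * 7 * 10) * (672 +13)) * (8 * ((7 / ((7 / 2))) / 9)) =767200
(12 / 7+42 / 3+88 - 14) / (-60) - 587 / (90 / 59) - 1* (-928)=341267 / 630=541.69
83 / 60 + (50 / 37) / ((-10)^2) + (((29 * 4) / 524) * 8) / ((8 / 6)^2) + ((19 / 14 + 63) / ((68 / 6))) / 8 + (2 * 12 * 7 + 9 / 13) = 36371948843 / 211716960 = 171.80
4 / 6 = 2 / 3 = 0.67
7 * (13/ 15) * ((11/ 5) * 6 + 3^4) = 14287/ 25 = 571.48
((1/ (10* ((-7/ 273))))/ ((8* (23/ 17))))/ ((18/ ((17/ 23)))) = -3757/ 253920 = -0.01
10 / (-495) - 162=-16040 / 99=-162.02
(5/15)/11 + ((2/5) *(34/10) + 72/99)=1747/825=2.12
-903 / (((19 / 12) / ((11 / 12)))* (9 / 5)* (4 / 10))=-82775 / 114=-726.10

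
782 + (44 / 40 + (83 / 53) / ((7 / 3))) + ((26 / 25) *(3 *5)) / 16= 784.75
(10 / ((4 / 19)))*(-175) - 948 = -18521 / 2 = -9260.50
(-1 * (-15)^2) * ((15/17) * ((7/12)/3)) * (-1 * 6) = 7875/34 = 231.62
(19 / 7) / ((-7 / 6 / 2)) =-228 / 49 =-4.65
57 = 57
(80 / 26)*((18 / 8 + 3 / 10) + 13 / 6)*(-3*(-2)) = 87.08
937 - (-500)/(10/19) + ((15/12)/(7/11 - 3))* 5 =195973/104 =1884.36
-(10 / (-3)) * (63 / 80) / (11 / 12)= 63 / 22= 2.86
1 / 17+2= 35 / 17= 2.06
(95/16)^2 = 9025/256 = 35.25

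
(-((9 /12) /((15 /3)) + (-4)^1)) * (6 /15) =77 /50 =1.54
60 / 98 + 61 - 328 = -266.39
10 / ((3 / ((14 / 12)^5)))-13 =-67597 / 11664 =-5.80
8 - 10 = -2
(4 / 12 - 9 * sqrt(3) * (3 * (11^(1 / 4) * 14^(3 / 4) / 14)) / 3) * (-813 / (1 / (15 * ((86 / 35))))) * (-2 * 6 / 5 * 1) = -11326716 * 11^(1 / 4) * 14^(3 / 4) * sqrt(3) / 245+839016 / 35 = -1031490.48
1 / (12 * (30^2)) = 1 / 10800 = 0.00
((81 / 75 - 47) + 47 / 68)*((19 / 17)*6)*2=-4382673 / 7225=-606.60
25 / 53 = 0.47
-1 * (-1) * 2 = 2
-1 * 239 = -239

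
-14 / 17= -0.82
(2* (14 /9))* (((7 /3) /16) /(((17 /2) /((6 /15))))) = 49 /2295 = 0.02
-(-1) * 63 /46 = 63 /46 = 1.37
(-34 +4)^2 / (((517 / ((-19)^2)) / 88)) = 2599200 / 47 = 55302.13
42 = 42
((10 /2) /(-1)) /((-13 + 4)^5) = 5 /59049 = 0.00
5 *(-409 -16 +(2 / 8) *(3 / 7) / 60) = -237999 / 112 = -2124.99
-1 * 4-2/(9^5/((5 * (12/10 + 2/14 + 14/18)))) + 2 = -7441510/3720087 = -2.00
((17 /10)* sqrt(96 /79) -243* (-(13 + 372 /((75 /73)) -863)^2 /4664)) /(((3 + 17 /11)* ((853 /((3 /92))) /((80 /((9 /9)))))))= 2244* sqrt(474) /38747525 + 27117196929 /3249396875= 8.35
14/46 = 7/23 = 0.30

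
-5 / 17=-0.29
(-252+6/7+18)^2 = 2663424/49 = 54355.59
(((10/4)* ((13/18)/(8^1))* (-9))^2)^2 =17850625/1048576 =17.02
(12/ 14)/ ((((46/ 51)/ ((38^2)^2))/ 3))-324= 957025260/ 161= 5944256.27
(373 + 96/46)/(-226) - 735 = -3829157/5198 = -736.66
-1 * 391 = -391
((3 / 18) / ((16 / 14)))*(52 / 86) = 91 / 1032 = 0.09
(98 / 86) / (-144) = -49 / 6192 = -0.01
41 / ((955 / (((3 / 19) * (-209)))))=-1353 / 955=-1.42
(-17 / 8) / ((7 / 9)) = -153 / 56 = -2.73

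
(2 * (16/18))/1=16/9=1.78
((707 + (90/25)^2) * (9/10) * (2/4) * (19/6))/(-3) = -341981/1000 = -341.98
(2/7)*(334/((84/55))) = 9185/147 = 62.48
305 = 305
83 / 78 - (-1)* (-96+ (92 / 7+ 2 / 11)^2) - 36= 21555851 / 462462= 46.61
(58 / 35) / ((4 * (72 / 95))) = 551 / 1008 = 0.55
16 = 16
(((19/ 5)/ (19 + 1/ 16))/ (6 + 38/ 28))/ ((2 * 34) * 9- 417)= 0.00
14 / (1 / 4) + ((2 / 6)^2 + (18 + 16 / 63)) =4685 / 63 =74.37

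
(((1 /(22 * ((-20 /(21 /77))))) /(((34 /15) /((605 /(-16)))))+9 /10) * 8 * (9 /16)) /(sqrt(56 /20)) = 178281 * sqrt(70) /609280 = 2.45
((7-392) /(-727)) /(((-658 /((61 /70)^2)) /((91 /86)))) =-532103 /822789520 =-0.00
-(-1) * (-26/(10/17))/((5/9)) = -1989/25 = -79.56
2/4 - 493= -985/2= -492.50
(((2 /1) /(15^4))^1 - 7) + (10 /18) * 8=-129373 /50625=-2.56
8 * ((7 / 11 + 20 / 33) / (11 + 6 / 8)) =1312 / 1551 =0.85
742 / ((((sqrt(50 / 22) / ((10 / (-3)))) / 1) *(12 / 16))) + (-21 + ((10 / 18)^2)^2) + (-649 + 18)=-5936 *sqrt(11) / 9 - 4277147 / 6561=-2839.40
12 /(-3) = -4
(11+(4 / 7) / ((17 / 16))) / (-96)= -1373 / 11424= -0.12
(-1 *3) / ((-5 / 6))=3.60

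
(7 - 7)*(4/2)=0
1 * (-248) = -248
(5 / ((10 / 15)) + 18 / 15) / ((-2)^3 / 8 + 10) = 29 / 30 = 0.97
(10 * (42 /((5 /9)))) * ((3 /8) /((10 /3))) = 85.05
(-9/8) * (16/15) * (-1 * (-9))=-54/5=-10.80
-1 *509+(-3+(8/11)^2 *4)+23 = -58913/121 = -486.88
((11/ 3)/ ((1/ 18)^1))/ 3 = 22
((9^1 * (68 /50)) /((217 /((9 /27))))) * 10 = 204 /1085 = 0.19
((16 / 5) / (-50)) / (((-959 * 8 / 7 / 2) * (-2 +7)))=2 / 85625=0.00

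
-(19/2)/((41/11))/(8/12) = -627/164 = -3.82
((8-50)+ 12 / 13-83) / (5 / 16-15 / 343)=-8852144 / 19175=-461.65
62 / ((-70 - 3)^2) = 62 / 5329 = 0.01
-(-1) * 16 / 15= 16 / 15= 1.07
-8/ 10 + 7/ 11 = -9/ 55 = -0.16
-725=-725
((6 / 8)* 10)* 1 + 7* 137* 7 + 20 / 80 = 26883 / 4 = 6720.75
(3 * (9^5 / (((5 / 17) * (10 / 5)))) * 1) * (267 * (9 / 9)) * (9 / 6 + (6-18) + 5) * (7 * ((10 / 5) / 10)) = -61913407941 / 100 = -619134079.41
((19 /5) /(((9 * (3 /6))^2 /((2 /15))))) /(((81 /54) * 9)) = 304 /164025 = 0.00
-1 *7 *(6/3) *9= -126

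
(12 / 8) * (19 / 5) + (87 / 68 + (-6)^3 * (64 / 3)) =-1564347 / 340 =-4601.02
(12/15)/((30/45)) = 6/5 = 1.20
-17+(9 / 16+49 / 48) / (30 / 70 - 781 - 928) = -2439973 / 143520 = -17.00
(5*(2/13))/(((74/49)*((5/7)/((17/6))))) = 5831/2886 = 2.02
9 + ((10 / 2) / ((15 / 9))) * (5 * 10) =159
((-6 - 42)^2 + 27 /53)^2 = 14917935321 /2809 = 5310763.73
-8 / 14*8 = -4.57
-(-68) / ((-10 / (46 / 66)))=-782 / 165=-4.74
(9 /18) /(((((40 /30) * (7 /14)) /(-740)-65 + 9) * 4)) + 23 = 5718257 /248644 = 23.00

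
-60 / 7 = -8.57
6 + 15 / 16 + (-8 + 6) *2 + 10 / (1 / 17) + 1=2783 / 16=173.94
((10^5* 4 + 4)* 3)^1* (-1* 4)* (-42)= 201602016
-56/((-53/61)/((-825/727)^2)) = 2325015000/28012037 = 83.00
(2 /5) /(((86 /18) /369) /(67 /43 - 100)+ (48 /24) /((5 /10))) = 28115586 /281146615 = 0.10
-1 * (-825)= 825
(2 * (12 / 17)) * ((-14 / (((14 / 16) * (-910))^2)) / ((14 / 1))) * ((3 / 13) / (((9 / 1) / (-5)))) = 128 / 448374745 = 0.00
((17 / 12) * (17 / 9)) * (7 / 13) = 2023 / 1404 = 1.44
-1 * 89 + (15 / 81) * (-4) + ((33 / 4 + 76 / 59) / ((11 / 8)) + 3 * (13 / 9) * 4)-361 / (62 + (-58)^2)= -1312257823 / 20011266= -65.58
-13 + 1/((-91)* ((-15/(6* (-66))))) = -6047/455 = -13.29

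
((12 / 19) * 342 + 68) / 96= 2.96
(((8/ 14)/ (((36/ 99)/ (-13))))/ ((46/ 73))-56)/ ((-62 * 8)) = 28471/ 159712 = 0.18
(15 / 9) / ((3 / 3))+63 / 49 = 62 / 21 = 2.95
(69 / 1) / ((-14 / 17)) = -1173 / 14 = -83.79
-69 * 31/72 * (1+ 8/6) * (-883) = 4407053/72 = 61209.07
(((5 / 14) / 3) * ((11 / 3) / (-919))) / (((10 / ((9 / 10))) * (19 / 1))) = -11 / 4889080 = -0.00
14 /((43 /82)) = 1148 /43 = 26.70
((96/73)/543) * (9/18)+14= 184998/13213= 14.00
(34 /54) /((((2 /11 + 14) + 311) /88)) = 16456 /96579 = 0.17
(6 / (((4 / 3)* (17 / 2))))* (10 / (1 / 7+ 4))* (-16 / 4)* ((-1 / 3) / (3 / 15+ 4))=0.41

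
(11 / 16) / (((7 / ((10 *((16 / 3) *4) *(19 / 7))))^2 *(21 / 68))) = 6912716800 / 453789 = 15233.33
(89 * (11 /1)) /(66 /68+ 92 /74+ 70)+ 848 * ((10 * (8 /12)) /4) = 1426.89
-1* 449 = -449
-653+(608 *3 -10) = 1161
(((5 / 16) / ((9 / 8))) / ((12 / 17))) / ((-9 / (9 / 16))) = -85 / 3456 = -0.02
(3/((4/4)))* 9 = 27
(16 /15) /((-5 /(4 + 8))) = -2.56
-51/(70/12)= -306/35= -8.74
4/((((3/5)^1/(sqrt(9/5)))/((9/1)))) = 36 * sqrt(5) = 80.50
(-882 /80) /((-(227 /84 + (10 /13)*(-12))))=-1.69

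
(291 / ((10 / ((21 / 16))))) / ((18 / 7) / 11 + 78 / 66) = 470547 / 17440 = 26.98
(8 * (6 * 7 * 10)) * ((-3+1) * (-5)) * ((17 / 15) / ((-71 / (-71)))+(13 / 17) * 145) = 63983360 / 17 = 3763727.06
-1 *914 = -914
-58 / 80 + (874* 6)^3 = 5768302671331 / 40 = 144207566783.28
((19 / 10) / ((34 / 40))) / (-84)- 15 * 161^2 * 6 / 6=-277613929 / 714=-388815.03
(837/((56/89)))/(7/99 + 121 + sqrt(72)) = 10.27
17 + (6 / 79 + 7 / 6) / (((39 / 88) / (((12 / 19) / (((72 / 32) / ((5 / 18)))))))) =4297097 / 249561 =17.22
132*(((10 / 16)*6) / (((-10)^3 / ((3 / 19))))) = -297 / 3800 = -0.08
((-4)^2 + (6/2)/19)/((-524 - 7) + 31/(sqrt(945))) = -154051065/5062591496 - 28551 * sqrt(105)/5062591496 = -0.03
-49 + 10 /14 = -338 /7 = -48.29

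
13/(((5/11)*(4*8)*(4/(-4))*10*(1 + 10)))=-13/1600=-0.01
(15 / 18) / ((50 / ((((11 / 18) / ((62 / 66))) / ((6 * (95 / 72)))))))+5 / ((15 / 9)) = 265171 / 88350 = 3.00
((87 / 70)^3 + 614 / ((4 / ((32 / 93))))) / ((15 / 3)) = 1746056779 / 159495000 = 10.95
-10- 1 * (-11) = 1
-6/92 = -3/46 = -0.07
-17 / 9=-1.89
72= 72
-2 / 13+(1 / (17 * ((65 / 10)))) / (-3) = -8 / 51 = -0.16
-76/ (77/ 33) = -228/ 7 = -32.57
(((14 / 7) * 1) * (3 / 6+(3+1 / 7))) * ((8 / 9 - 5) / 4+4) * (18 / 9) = 1819 / 42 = 43.31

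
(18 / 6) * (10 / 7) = 30 / 7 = 4.29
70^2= 4900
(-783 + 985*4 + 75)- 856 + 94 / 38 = 45191 / 19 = 2378.47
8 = 8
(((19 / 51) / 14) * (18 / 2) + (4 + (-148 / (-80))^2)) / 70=364711 / 3332000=0.11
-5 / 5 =-1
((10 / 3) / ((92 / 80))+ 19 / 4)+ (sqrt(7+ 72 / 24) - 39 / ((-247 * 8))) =sqrt(10)+ 80425 / 10488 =10.83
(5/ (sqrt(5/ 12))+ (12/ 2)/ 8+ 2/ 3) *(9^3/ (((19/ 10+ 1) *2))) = 20655/ 116+ 7290 *sqrt(15)/ 29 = 1151.65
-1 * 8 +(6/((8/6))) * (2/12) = -29/4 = -7.25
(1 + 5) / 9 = 2 / 3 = 0.67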